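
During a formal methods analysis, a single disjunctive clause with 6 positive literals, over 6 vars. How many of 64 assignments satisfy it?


Step 1: Total=2^6=64
Step 2: Unsat when all 6 false: 2^0=1
Step 3: Sat=64-1=63

63


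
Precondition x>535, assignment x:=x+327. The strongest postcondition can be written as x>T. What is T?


Formula: sp(P, x:=E) = exists old_x. (x = E[old_x/x]) AND P[old_x/x] (old_x is the value of x before the assignment; eliminate old_x by solving x = E[old_x/x] for old_x)
Step 1: Precondition P: x>535, i.e. old_x > 535
Step 2: Assignment gives x = old_x + 327, so old_x = x - 327
Step 3: Substitute into P: x - 327 > 535
Step 4: Simplify: x > 535+327 = 862

862


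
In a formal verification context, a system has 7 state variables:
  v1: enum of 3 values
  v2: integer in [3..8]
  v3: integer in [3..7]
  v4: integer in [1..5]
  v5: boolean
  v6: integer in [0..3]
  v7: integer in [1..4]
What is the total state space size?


State space = product of domain sizes of all variables.
Domain sizes:
  v1 (enum of 3 values): 3
  v2 (integer in [3..8]): 6
  v3 (integer in [3..7]): 5
  v4 (integer in [1..5]): 5
  v5 (boolean): 2
  v6 (integer in [0..3]): 4
  v7 (integer in [1..4]): 4
Product = 3 * 6 * 5 * 5 * 2 * 4 * 4 = 14400

14400


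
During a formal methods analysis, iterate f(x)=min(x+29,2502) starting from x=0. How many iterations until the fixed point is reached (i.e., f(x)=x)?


Step 1: x=0, cap=2502, increment=29
Step 2: x grows by 29 each step until capped at 2502; fixed point is x=2502
Step 3: iterations = ceil(2502/29) = 87

87


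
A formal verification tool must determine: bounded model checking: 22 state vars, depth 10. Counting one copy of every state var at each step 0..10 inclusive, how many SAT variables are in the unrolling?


BMC unrolls to depth k, creating one copy of each state var for steps 0..k.
Step count = 10 + 1 = 11 (steps 0 through 10)
Vars per step = 22
Total = 22 * 11 = 242

242


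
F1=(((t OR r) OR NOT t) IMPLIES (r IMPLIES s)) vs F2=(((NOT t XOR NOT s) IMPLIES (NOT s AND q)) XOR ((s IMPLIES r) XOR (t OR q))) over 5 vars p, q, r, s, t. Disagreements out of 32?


F1 = (((t OR r) OR NOT t) IMPLIES (r IMPLIES s))
F2 = (((NOT t XOR NOT s) IMPLIES (NOT s AND q)) XOR ((s IMPLIES r) XOR (t OR q)))
Evaluate both on each of 32 rows (bits = p,q,r,s,t):
  row 0 [00000]: F1=1 F2=0 (differ) -> 1
  row 1 [00001]: F1=1 F2=0 (differ) -> 1
  row 2 [00010]: F1=1 F2=0 (differ) -> 1
  row 3 [00011]: F1=1 F2=0 (differ) -> 1
  row 4 [00100]: F1=0 F2=0 -> 0
  row 5 [00101]: F1=0 F2=0 -> 0
  row 6 [00110]: F1=1 F2=1 -> 0
  row 7 [00111]: F1=1 F2=1 -> 0
  row 8 [01000]: F1=1 F2=1 -> 0
  row 9 [01001]: F1=1 F2=1 -> 0
  row 10 [01010]: F1=1 F2=1 -> 0
  row 11 [01011]: F1=1 F2=0 (differ) -> 1
  row 12 [01100]: F1=0 F2=1 (differ) -> 1
  row 13 [01101]: F1=0 F2=1 (differ) -> 1
  row 14 [01110]: F1=1 F2=0 (differ) -> 1
  row 15 [01111]: F1=1 F2=1 -> 0
  row 16 [10000]: F1=1 F2=0 (differ) -> 1
  row 17 [10001]: F1=1 F2=0 (differ) -> 1
  row 18 [10010]: F1=1 F2=0 (differ) -> 1
  row 19 [10011]: F1=1 F2=0 (differ) -> 1
  row 20 [10100]: F1=0 F2=0 -> 0
  row 21 [10101]: F1=0 F2=0 -> 0
  row 22 [10110]: F1=1 F2=1 -> 0
  row 23 [10111]: F1=1 F2=1 -> 0
  row 24 [11000]: F1=1 F2=1 -> 0
  row 25 [11001]: F1=1 F2=1 -> 0
  row 26 [11010]: F1=1 F2=1 -> 0
  row 27 [11011]: F1=1 F2=0 (differ) -> 1
  row 28 [11100]: F1=0 F2=1 (differ) -> 1
  row 29 [11101]: F1=0 F2=1 (differ) -> 1
  row 30 [11110]: F1=1 F2=0 (differ) -> 1
  row 31 [11111]: F1=1 F2=1 -> 0
Full result column, 8 rows per line (p,q fixed per line; r,s,t runs 000..111 left to right):
  rows 0-7 [p,q=00]: 11110000  (ones: 4)
  rows 8-15 [p,q=01]: 00011110  (ones: 4)
  rows 16-23 [p,q=10]: 11110000  (ones: 4)
  rows 24-31 [p,q=11]: 00011110  (ones: 4)
Disagreements = 4+4+4+4 = 16

16


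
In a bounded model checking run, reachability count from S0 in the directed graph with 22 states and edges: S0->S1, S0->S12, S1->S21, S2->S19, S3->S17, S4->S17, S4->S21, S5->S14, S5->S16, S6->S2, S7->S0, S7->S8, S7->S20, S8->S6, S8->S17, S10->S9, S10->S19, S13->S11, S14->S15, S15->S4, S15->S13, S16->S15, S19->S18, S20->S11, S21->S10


BFS from S0:
  layer 0: {S0}
  layer 1: {S1, S12}
  layer 2: {S21}
  layer 3: {S10}
  layer 4: {S9, S19}
  layer 5: {S18}
Reachable set: {S0, S1, S9, S10, S12, S18, S19, S21}
Count = 8

8


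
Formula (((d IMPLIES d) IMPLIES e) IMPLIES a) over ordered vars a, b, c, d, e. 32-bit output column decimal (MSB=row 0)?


Formula: (((d IMPLIES d) IMPLIES e) IMPLIES a) over a, b, c, d, e (32 rows)
Evaluate each row (bits = a,b,c,d,e, MSB first):
  row 0 [00000]: (((0 IMPLIES 0) IMPLIES 0) IMPLIES 0) -> 1
  row 1 [00001]: (((0 IMPLIES 0) IMPLIES 1) IMPLIES 0) -> 0
  row 2 [00010]: (((1 IMPLIES 1) IMPLIES 0) IMPLIES 0) -> 1
  row 3 [00011]: (((1 IMPLIES 1) IMPLIES 1) IMPLIES 0) -> 0
  row 4 [00100]: (((0 IMPLIES 0) IMPLIES 0) IMPLIES 0) -> 1
  row 5 [00101]: (((0 IMPLIES 0) IMPLIES 1) IMPLIES 0) -> 0
  row 6 [00110]: (((1 IMPLIES 1) IMPLIES 0) IMPLIES 0) -> 1
  row 7 [00111]: (((1 IMPLIES 1) IMPLIES 1) IMPLIES 0) -> 0
  row 8 [01000]: (((0 IMPLIES 0) IMPLIES 0) IMPLIES 0) -> 1
  row 9 [01001]: (((0 IMPLIES 0) IMPLIES 1) IMPLIES 0) -> 0
  row 10 [01010]: (((1 IMPLIES 1) IMPLIES 0) IMPLIES 0) -> 1
  row 11 [01011]: (((1 IMPLIES 1) IMPLIES 1) IMPLIES 0) -> 0
  row 12 [01100]: (((0 IMPLIES 0) IMPLIES 0) IMPLIES 0) -> 1
  row 13 [01101]: (((0 IMPLIES 0) IMPLIES 1) IMPLIES 0) -> 0
  row 14 [01110]: (((1 IMPLIES 1) IMPLIES 0) IMPLIES 0) -> 1
  row 15 [01111]: (((1 IMPLIES 1) IMPLIES 1) IMPLIES 0) -> 0
  row 16 [10000]: (((0 IMPLIES 0) IMPLIES 0) IMPLIES 1) -> 1
  row 17 [10001]: (((0 IMPLIES 0) IMPLIES 1) IMPLIES 1) -> 1
  row 18 [10010]: (((1 IMPLIES 1) IMPLIES 0) IMPLIES 1) -> 1
  row 19 [10011]: (((1 IMPLIES 1) IMPLIES 1) IMPLIES 1) -> 1
  row 20 [10100]: (((0 IMPLIES 0) IMPLIES 0) IMPLIES 1) -> 1
  row 21 [10101]: (((0 IMPLIES 0) IMPLIES 1) IMPLIES 1) -> 1
  row 22 [10110]: (((1 IMPLIES 1) IMPLIES 0) IMPLIES 1) -> 1
  row 23 [10111]: (((1 IMPLIES 1) IMPLIES 1) IMPLIES 1) -> 1
  row 24 [11000]: (((0 IMPLIES 0) IMPLIES 0) IMPLIES 1) -> 1
  row 25 [11001]: (((0 IMPLIES 0) IMPLIES 1) IMPLIES 1) -> 1
  row 26 [11010]: (((1 IMPLIES 1) IMPLIES 0) IMPLIES 1) -> 1
  row 27 [11011]: (((1 IMPLIES 1) IMPLIES 1) IMPLIES 1) -> 1
  row 28 [11100]: (((0 IMPLIES 0) IMPLIES 0) IMPLIES 1) -> 1
  row 29 [11101]: (((0 IMPLIES 0) IMPLIES 1) IMPLIES 1) -> 1
  row 30 [11110]: (((1 IMPLIES 1) IMPLIES 0) IMPLIES 1) -> 1
  row 31 [11111]: (((1 IMPLIES 1) IMPLIES 1) IMPLIES 1) -> 1
Full result column, 4 rows per line (a,b,c fixed per line; d,e runs 00..11 left to right):
  rows 0-3 [a,b,c=000]: 1010  = hex A
  rows 4-7 [a,b,c=001]: 1010  = hex A
  rows 8-11 [a,b,c=010]: 1010  = hex A
  rows 12-15 [a,b,c=011]: 1010  = hex A
  rows 16-19 [a,b,c=100]: 1111  = hex F
  rows 20-23 [a,b,c=101]: 1111  = hex F
  rows 24-27 [a,b,c=110]: 1111  = hex F
  rows 28-31 [a,b,c=111]: 1111  = hex F
Output column (row 0 .. row 31) = 10101010101010101111111111111111
Output column grouped in 4s = 1010 1010 1010 1010 1111 1111 1111 1111 = 0xAAAAFFFF
Convert to decimal digit by digit (value = value*16 + digit):
  A -> 10
  10*16 + 10 (A) = 170
  170*16 + 10 (A) = 2730
  2730*16 + 10 (A) = 43690
  43690*16 + 15 (F) = 699055
  699055*16 + 15 (F) = 11184895
  11184895*16 + 15 (F) = 178958335
  178958335*16 + 15 (F) = 2863333375
Decimal = 2863333375

2863333375


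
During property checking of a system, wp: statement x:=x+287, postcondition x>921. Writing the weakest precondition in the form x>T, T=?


Formula: wp(x:=E, P) = P[E/x] (substitute E for x in postcondition)
Step 1: Postcondition: x>921
Step 2: Substitute x+287 for x: x+287>921
Step 3: Solve for x: x > 921-287 = 634

634


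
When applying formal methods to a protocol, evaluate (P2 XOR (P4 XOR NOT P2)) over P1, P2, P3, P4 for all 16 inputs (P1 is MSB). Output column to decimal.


Formula: (P2 XOR (P4 XOR NOT P2)) over P1, P2, P3, P4 (16 rows)
Evaluate each row (bits = P1,P2,P3,P4, MSB first):
  row 0 [0000]: (0 XOR (0 XOR NOT 0)) -> 1
  row 1 [0001]: (0 XOR (1 XOR NOT 0)) -> 0
  row 2 [0010]: (0 XOR (0 XOR NOT 0)) -> 1
  row 3 [0011]: (0 XOR (1 XOR NOT 0)) -> 0
  row 4 [0100]: (1 XOR (0 XOR NOT 1)) -> 1
  row 5 [0101]: (1 XOR (1 XOR NOT 1)) -> 0
  row 6 [0110]: (1 XOR (0 XOR NOT 1)) -> 1
  row 7 [0111]: (1 XOR (1 XOR NOT 1)) -> 0
  row 8 [1000]: (0 XOR (0 XOR NOT 0)) -> 1
  row 9 [1001]: (0 XOR (1 XOR NOT 0)) -> 0
  row 10 [1010]: (0 XOR (0 XOR NOT 0)) -> 1
  row 11 [1011]: (0 XOR (1 XOR NOT 0)) -> 0
  row 12 [1100]: (1 XOR (0 XOR NOT 1)) -> 1
  row 13 [1101]: (1 XOR (1 XOR NOT 1)) -> 0
  row 14 [1110]: (1 XOR (0 XOR NOT 1)) -> 1
  row 15 [1111]: (1 XOR (1 XOR NOT 1)) -> 0
Full result column, 4 rows per line (P1,P2 fixed per line; P3,P4 runs 00..11 left to right):
  rows 0-3 [P1,P2=00]: 1010  = hex A
  rows 4-7 [P1,P2=01]: 1010  = hex A
  rows 8-11 [P1,P2=10]: 1010  = hex A
  rows 12-15 [P1,P2=11]: 1010  = hex A
Output column (row 0 .. row 15) = 1010101010101010
Output column grouped in 4s = 1010 1010 1010 1010 = 0xAAAA
Convert to decimal digit by digit (value = value*16 + digit):
  A -> 10
  10*16 + 10 (A) = 170
  170*16 + 10 (A) = 2730
  2730*16 + 10 (A) = 43690
Decimal = 43690

43690


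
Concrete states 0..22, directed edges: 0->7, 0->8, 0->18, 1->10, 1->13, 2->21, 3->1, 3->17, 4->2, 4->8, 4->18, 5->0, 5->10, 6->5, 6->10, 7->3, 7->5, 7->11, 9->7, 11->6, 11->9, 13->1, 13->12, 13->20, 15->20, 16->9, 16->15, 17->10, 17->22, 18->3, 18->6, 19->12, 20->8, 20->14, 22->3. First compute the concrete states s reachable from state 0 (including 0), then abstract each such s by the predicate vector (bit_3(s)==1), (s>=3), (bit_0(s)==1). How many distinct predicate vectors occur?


BFS from 0:
Concrete reachable: {0, 1, 3, 5, 6, 7, 8, 9, 10, 11, 12, 13, 14, 17, 18, 20, 22}
Abstract via predicates (bit_3(s)==1), (s>=3), (bit_0(s)==1):
  (0,0,0) <- {0}
  (0,0,1) <- {1}
  (0,1,0) <- {6, 18, 20, 22}
  (0,1,1) <- {3, 5, 7, 17}
  (1,1,0) <- {8, 10, 12, 14}
  (1,1,1) <- {9, 11, 13}
Distinct abstract states = 6

6


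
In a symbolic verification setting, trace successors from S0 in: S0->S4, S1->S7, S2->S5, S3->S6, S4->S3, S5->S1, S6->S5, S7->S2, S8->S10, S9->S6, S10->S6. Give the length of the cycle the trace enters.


Trace from S0 until a state repeats:
  S0 -> S4 -> S3 -> S6 -> S5 -> S1 -> S7 -> S2 -> S5
S5 first seen at step 4, revisited at step 8.
Cycle length = 8 - 4 = 4

4


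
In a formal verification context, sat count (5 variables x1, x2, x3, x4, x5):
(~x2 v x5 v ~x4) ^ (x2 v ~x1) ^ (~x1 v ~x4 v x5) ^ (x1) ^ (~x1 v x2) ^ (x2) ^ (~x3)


CNF with 7 clauses over 5 vars (32 assignments).
An assignment satisfies CNF iff every clause has >=1 true literal.
Check each row (bits = x1,x2,x3,x4,x5; clause T/F shown):
  row 0 [00000]: clauses=TTTFTFT -> 0
  row 1 [00001]: clauses=TTTFTFT -> 0
  row 2 [00010]: clauses=TTTFTFT -> 0
  row 3 [00011]: clauses=TTTFTFT -> 0
  row 4 [00100]: clauses=TTTFTFF -> 0
  row 5 [00101]: clauses=TTTFTFF -> 0
  row 6 [00110]: clauses=TTTFTFF -> 0
  row 7 [00111]: clauses=TTTFTFF -> 0
  row 8 [01000]: clauses=TTTFTTT -> 0
  row 9 [01001]: clauses=TTTFTTT -> 0
  row 10 [01010]: clauses=FTTFTTT -> 0
  row 11 [01011]: clauses=TTTFTTT -> 0
  row 12 [01100]: clauses=TTTFTTF -> 0
  row 13 [01101]: clauses=TTTFTTF -> 0
  row 14 [01110]: clauses=FTTFTTF -> 0
  row 15 [01111]: clauses=TTTFTTF -> 0
  row 16 [10000]: clauses=TFTTFFT -> 0
  row 17 [10001]: clauses=TFTTFFT -> 0
  row 18 [10010]: clauses=TFFTFFT -> 0
  row 19 [10011]: clauses=TFTTFFT -> 0
  row 20 [10100]: clauses=TFTTFFF -> 0
  row 21 [10101]: clauses=TFTTFFF -> 0
  row 22 [10110]: clauses=TFFTFFF -> 0
  row 23 [10111]: clauses=TFTTFFF -> 0
  row 24 [11000]: clauses=TTTTTTT -> 1
  row 25 [11001]: clauses=TTTTTTT -> 1
  row 26 [11010]: clauses=FTFTTTT -> 0
  row 27 [11011]: clauses=TTTTTTT -> 1
  row 28 [11100]: clauses=TTTTTTF -> 0
  row 29 [11101]: clauses=TTTTTTF -> 0
  row 30 [11110]: clauses=FTFTTTF -> 0
  row 31 [11111]: clauses=TTTTTTF -> 0
Full result column, 8 rows per line (x1,x2 fixed per line; x3,x4,x5 runs 000..111 left to right):
  rows 0-7 [x1,x2=00]: 00000000  (ones: 0)
  rows 8-15 [x1,x2=01]: 00000000  (ones: 0)
  rows 16-23 [x1,x2=10]: 00000000  (ones: 0)
  rows 24-31 [x1,x2=11]: 11010000  (ones: 3)
Satisfying assignments = 0+0+0+3 = 3

3


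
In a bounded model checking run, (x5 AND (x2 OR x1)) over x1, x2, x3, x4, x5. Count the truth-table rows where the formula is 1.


Formula: (x5 AND (x2 OR x1)) over 5 vars (32 rows)
Evaluate each row (x1, x2, x3, x4, x5 as bits, MSB first):
  row 0 [00000]: (0 AND (0 OR 0)) -> 0
  row 1 [00001]: (1 AND (0 OR 0)) -> 0
  row 2 [00010]: (0 AND (0 OR 0)) -> 0
  row 3 [00011]: (1 AND (0 OR 0)) -> 0
  row 4 [00100]: (0 AND (0 OR 0)) -> 0
  row 5 [00101]: (1 AND (0 OR 0)) -> 0
  row 6 [00110]: (0 AND (0 OR 0)) -> 0
  row 7 [00111]: (1 AND (0 OR 0)) -> 0
  row 8 [01000]: (0 AND (1 OR 0)) -> 0
  row 9 [01001]: (1 AND (1 OR 0)) -> 1
  row 10 [01010]: (0 AND (1 OR 0)) -> 0
  row 11 [01011]: (1 AND (1 OR 0)) -> 1
  row 12 [01100]: (0 AND (1 OR 0)) -> 0
  row 13 [01101]: (1 AND (1 OR 0)) -> 1
  row 14 [01110]: (0 AND (1 OR 0)) -> 0
  row 15 [01111]: (1 AND (1 OR 0)) -> 1
  row 16 [10000]: (0 AND (0 OR 1)) -> 0
  row 17 [10001]: (1 AND (0 OR 1)) -> 1
  row 18 [10010]: (0 AND (0 OR 1)) -> 0
  row 19 [10011]: (1 AND (0 OR 1)) -> 1
  row 20 [10100]: (0 AND (0 OR 1)) -> 0
  row 21 [10101]: (1 AND (0 OR 1)) -> 1
  row 22 [10110]: (0 AND (0 OR 1)) -> 0
  row 23 [10111]: (1 AND (0 OR 1)) -> 1
  row 24 [11000]: (0 AND (1 OR 1)) -> 0
  row 25 [11001]: (1 AND (1 OR 1)) -> 1
  row 26 [11010]: (0 AND (1 OR 1)) -> 0
  row 27 [11011]: (1 AND (1 OR 1)) -> 1
  row 28 [11100]: (0 AND (1 OR 1)) -> 0
  row 29 [11101]: (1 AND (1 OR 1)) -> 1
  row 30 [11110]: (0 AND (1 OR 1)) -> 0
  row 31 [11111]: (1 AND (1 OR 1)) -> 1
Full result column, 8 rows per line (x1,x2 fixed per line; x3,x4,x5 runs 000..111 left to right):
  rows 0-7 [x1,x2=00]: 00000000  (ones: 0)
  rows 8-15 [x1,x2=01]: 01010101  (ones: 4)
  rows 16-23 [x1,x2=10]: 01010101  (ones: 4)
  rows 24-31 [x1,x2=11]: 01010101  (ones: 4)
Count of 1-rows = 0+4+4+4 = 12

12


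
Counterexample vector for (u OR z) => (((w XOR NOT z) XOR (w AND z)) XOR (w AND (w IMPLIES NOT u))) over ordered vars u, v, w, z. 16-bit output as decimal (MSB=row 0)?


F1 = (u OR z)
F2 = (((w XOR NOT z) XOR (w AND z)) XOR (w AND (w IMPLIES NOT u)))
Counterexample to F1=>F2 is where F1=1 and F2=0.
Evaluate each row (bits = u,v,w,z, MSB first):
  row 0 [0000]: F1=0 F2=1 -> F1&~F2 -> 0
  row 1 [0001]: F1=1 F2=0 -> F1&~F2 -> 1
  row 2 [0010]: F1=0 F2=1 -> F1&~F2 -> 0
  row 3 [0011]: F1=1 F2=1 -> F1&~F2 -> 0
  row 4 [0100]: F1=0 F2=1 -> F1&~F2 -> 0
  row 5 [0101]: F1=1 F2=0 -> F1&~F2 -> 1
  row 6 [0110]: F1=0 F2=1 -> F1&~F2 -> 0
  row 7 [0111]: F1=1 F2=1 -> F1&~F2 -> 0
  row 8 [1000]: F1=1 F2=1 -> F1&~F2 -> 0
  row 9 [1001]: F1=1 F2=0 -> F1&~F2 -> 1
  row 10 [1010]: F1=1 F2=0 -> F1&~F2 -> 1
  row 11 [1011]: F1=1 F2=0 -> F1&~F2 -> 1
  row 12 [1100]: F1=1 F2=1 -> F1&~F2 -> 0
  row 13 [1101]: F1=1 F2=0 -> F1&~F2 -> 1
  row 14 [1110]: F1=1 F2=0 -> F1&~F2 -> 1
  row 15 [1111]: F1=1 F2=0 -> F1&~F2 -> 1
Full result column, 4 rows per line (u,v fixed per line; w,z runs 00..11 left to right):
  rows 0-3 [u,v=00]: 0100  = hex 4
  rows 4-7 [u,v=01]: 0100  = hex 4
  rows 8-11 [u,v=10]: 0111  = hex 7
  rows 12-15 [u,v=11]: 0111  = hex 7
Counterexample vector (row 0 .. row 15) = 0100010001110111
Output column grouped in 4s = 0100 0100 0111 0111 = 0x4477
Convert to decimal digit by digit (value = value*16 + digit):
  4 -> 4
  4*16 + 4 = 68
  68*16 + 7 = 1095
  1095*16 + 7 = 17527
Decimal = 17527

17527


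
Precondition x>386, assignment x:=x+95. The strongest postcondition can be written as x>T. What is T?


Formula: sp(P, x:=E) = exists old_x. (x = E[old_x/x]) AND P[old_x/x] (old_x is the value of x before the assignment; eliminate old_x by solving x = E[old_x/x] for old_x)
Step 1: Precondition P: x>386, i.e. old_x > 386
Step 2: Assignment gives x = old_x + 95, so old_x = x - 95
Step 3: Substitute into P: x - 95 > 386
Step 4: Simplify: x > 386+95 = 481

481


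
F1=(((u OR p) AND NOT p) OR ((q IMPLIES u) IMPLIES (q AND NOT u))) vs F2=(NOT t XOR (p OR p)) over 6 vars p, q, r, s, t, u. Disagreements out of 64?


F1 = (((u OR p) AND NOT p) OR ((q IMPLIES u) IMPLIES (q AND NOT u)))
F2 = (NOT t XOR (p OR p))
Evaluate both on each of 64 rows (bits = p,q,r,s,t,u):
  row 0 [000000]: F1=0 F2=1 (differ) -> 1
  row 1 [000001]: F1=1 F2=1 -> 0
  row 2 [000010]: F1=0 F2=0 -> 0
  row 3 [000011]: F1=1 F2=0 (differ) -> 1
  row 4 [000100]: F1=0 F2=1 (differ) -> 1
  (every remaining row is evaluated the same way; all 64 results are listed next)
Full result column, 8 rows per line (p,q,r fixed per line; s,t,u runs 000..111 left to right):
  rows 0-7 [p,q,r=000]: 10011001  (ones: 4)
  rows 8-15 [p,q,r=001]: 10011001  (ones: 4)
  rows 16-23 [p,q,r=010]: 00110011  (ones: 4)
  rows 24-31 [p,q,r=011]: 00110011  (ones: 4)
  rows 32-39 [p,q,r=100]: 00110011  (ones: 4)
  rows 40-47 [p,q,r=101]: 00110011  (ones: 4)
  rows 48-55 [p,q,r=110]: 10011001  (ones: 4)
  rows 56-63 [p,q,r=111]: 10011001  (ones: 4)
Disagreements = 4+4+4+4+4+4+4+4 = 32

32


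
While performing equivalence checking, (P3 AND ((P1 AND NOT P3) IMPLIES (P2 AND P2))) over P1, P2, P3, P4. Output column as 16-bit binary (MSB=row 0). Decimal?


Formula: (P3 AND ((P1 AND NOT P3) IMPLIES (P2 AND P2))) over P1, P2, P3, P4 (16 rows)
Evaluate each row (bits = P1,P2,P3,P4, MSB first):
  row 0 [0000]: (0 AND ((0 AND NOT 0) IMPLIES (0 AND 0))) -> 0
  row 1 [0001]: (0 AND ((0 AND NOT 0) IMPLIES (0 AND 0))) -> 0
  row 2 [0010]: (1 AND ((0 AND NOT 1) IMPLIES (0 AND 0))) -> 1
  row 3 [0011]: (1 AND ((0 AND NOT 1) IMPLIES (0 AND 0))) -> 1
  row 4 [0100]: (0 AND ((0 AND NOT 0) IMPLIES (1 AND 1))) -> 0
  row 5 [0101]: (0 AND ((0 AND NOT 0) IMPLIES (1 AND 1))) -> 0
  row 6 [0110]: (1 AND ((0 AND NOT 1) IMPLIES (1 AND 1))) -> 1
  row 7 [0111]: (1 AND ((0 AND NOT 1) IMPLIES (1 AND 1))) -> 1
  row 8 [1000]: (0 AND ((1 AND NOT 0) IMPLIES (0 AND 0))) -> 0
  row 9 [1001]: (0 AND ((1 AND NOT 0) IMPLIES (0 AND 0))) -> 0
  row 10 [1010]: (1 AND ((1 AND NOT 1) IMPLIES (0 AND 0))) -> 1
  row 11 [1011]: (1 AND ((1 AND NOT 1) IMPLIES (0 AND 0))) -> 1
  row 12 [1100]: (0 AND ((1 AND NOT 0) IMPLIES (1 AND 1))) -> 0
  row 13 [1101]: (0 AND ((1 AND NOT 0) IMPLIES (1 AND 1))) -> 0
  row 14 [1110]: (1 AND ((1 AND NOT 1) IMPLIES (1 AND 1))) -> 1
  row 15 [1111]: (1 AND ((1 AND NOT 1) IMPLIES (1 AND 1))) -> 1
Full result column, 4 rows per line (P1,P2 fixed per line; P3,P4 runs 00..11 left to right):
  rows 0-3 [P1,P2=00]: 0011  = hex 3
  rows 4-7 [P1,P2=01]: 0011  = hex 3
  rows 8-11 [P1,P2=10]: 0011  = hex 3
  rows 12-15 [P1,P2=11]: 0011  = hex 3
Output column (row 0 .. row 15) = 0011001100110011
Output column grouped in 4s = 0011 0011 0011 0011 = 0x3333
Convert to decimal digit by digit (value = value*16 + digit):
  3 -> 3
  3*16 + 3 = 51
  51*16 + 3 = 819
  819*16 + 3 = 13107
Decimal = 13107

13107


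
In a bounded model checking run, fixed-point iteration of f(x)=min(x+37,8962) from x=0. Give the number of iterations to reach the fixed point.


Step 1: x=0, cap=8962, increment=37
Step 2: x grows by 37 each step until capped at 8962; fixed point is x=8962
Step 3: iterations = ceil(8962/37) = 243

243


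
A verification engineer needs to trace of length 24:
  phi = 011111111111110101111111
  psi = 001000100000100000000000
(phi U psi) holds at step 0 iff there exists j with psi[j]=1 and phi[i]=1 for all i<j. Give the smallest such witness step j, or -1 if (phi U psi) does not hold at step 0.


(phi U psi) at 0: need smallest j with psi[j]=1 and phi[i]=1 for all i in [0,j).
Scan from step 0:
  step 0: phi=0 -> phi-prefix broken from here
  step 2: psi=1 but phi already failed -> not a witness
  step 6: psi=1 but phi already failed -> not a witness
  step 12: psi=1 but phi already failed -> not a witness
  end of trace: no witness -> -1
Witness step = -1

-1


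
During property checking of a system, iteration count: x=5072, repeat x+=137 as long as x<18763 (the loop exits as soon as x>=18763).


Step 1: x goes from 5072 toward 18763 by 137; the body runs while x<18763, so iterations = ceil((bound-start)/step)
Step 2: Distance=13691
Step 3: ceil(13691/137)=100

100


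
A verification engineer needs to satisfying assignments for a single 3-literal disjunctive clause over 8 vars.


Step 1: Total=2^8=256
Step 2: Unsat when all 3 false: 2^5=32
Step 3: Sat=256-32=224

224


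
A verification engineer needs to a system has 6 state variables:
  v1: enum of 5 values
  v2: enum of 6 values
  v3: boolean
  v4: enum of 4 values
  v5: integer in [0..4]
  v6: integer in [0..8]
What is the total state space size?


State space = product of domain sizes of all variables.
Domain sizes:
  v1 (enum of 5 values): 5
  v2 (enum of 6 values): 6
  v3 (boolean): 2
  v4 (enum of 4 values): 4
  v5 (integer in [0..4]): 5
  v6 (integer in [0..8]): 9
Product = 5 * 6 * 2 * 4 * 5 * 9 = 10800

10800


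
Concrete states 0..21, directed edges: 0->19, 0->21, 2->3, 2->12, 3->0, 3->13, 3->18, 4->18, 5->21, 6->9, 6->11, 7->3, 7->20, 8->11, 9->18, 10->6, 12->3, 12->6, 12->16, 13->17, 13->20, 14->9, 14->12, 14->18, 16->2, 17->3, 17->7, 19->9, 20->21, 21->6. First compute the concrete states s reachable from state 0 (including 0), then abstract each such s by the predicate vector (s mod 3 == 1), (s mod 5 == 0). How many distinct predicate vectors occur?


BFS from 0:
Concrete reachable: {0, 6, 9, 11, 18, 19, 21}
Abstract via predicates (s mod 3 == 1), (s mod 5 == 0):
  (0,0) <- {6, 9, 11, 18, 21}
  (0,1) <- {0}
  (1,0) <- {19}
Distinct abstract states = 3

3


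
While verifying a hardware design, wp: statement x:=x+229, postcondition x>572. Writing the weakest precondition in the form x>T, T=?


Formula: wp(x:=E, P) = P[E/x] (substitute E for x in postcondition)
Step 1: Postcondition: x>572
Step 2: Substitute x+229 for x: x+229>572
Step 3: Solve for x: x > 572-229 = 343

343


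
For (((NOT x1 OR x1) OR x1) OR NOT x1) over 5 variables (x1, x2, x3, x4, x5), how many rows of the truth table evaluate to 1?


Formula: (((NOT x1 OR x1) OR x1) OR NOT x1) over 5 vars (32 rows)
Evaluate each row (x1, x2, x3, x4, x5 as bits, MSB first):
  row 0 [00000]: (((NOT 0 OR 0) OR 0) OR NOT 0) -> 1
  row 1 [00001]: (((NOT 0 OR 0) OR 0) OR NOT 0) -> 1
  row 2 [00010]: (((NOT 0 OR 0) OR 0) OR NOT 0) -> 1
  row 3 [00011]: (((NOT 0 OR 0) OR 0) OR NOT 0) -> 1
  row 4 [00100]: (((NOT 0 OR 0) OR 0) OR NOT 0) -> 1
  row 5 [00101]: (((NOT 0 OR 0) OR 0) OR NOT 0) -> 1
  row 6 [00110]: (((NOT 0 OR 0) OR 0) OR NOT 0) -> 1
  row 7 [00111]: (((NOT 0 OR 0) OR 0) OR NOT 0) -> 1
  row 8 [01000]: (((NOT 0 OR 0) OR 0) OR NOT 0) -> 1
  row 9 [01001]: (((NOT 0 OR 0) OR 0) OR NOT 0) -> 1
  row 10 [01010]: (((NOT 0 OR 0) OR 0) OR NOT 0) -> 1
  row 11 [01011]: (((NOT 0 OR 0) OR 0) OR NOT 0) -> 1
  row 12 [01100]: (((NOT 0 OR 0) OR 0) OR NOT 0) -> 1
  row 13 [01101]: (((NOT 0 OR 0) OR 0) OR NOT 0) -> 1
  row 14 [01110]: (((NOT 0 OR 0) OR 0) OR NOT 0) -> 1
  row 15 [01111]: (((NOT 0 OR 0) OR 0) OR NOT 0) -> 1
  row 16 [10000]: (((NOT 1 OR 1) OR 1) OR NOT 1) -> 1
  row 17 [10001]: (((NOT 1 OR 1) OR 1) OR NOT 1) -> 1
  row 18 [10010]: (((NOT 1 OR 1) OR 1) OR NOT 1) -> 1
  row 19 [10011]: (((NOT 1 OR 1) OR 1) OR NOT 1) -> 1
  row 20 [10100]: (((NOT 1 OR 1) OR 1) OR NOT 1) -> 1
  row 21 [10101]: (((NOT 1 OR 1) OR 1) OR NOT 1) -> 1
  row 22 [10110]: (((NOT 1 OR 1) OR 1) OR NOT 1) -> 1
  row 23 [10111]: (((NOT 1 OR 1) OR 1) OR NOT 1) -> 1
  row 24 [11000]: (((NOT 1 OR 1) OR 1) OR NOT 1) -> 1
  row 25 [11001]: (((NOT 1 OR 1) OR 1) OR NOT 1) -> 1
  row 26 [11010]: (((NOT 1 OR 1) OR 1) OR NOT 1) -> 1
  row 27 [11011]: (((NOT 1 OR 1) OR 1) OR NOT 1) -> 1
  row 28 [11100]: (((NOT 1 OR 1) OR 1) OR NOT 1) -> 1
  row 29 [11101]: (((NOT 1 OR 1) OR 1) OR NOT 1) -> 1
  row 30 [11110]: (((NOT 1 OR 1) OR 1) OR NOT 1) -> 1
  row 31 [11111]: (((NOT 1 OR 1) OR 1) OR NOT 1) -> 1
Full result column, 8 rows per line (x1,x2 fixed per line; x3,x4,x5 runs 000..111 left to right):
  rows 0-7 [x1,x2=00]: 11111111  (ones: 8)
  rows 8-15 [x1,x2=01]: 11111111  (ones: 8)
  rows 16-23 [x1,x2=10]: 11111111  (ones: 8)
  rows 24-31 [x1,x2=11]: 11111111  (ones: 8)
Count of 1-rows = 8+8+8+8 = 32

32


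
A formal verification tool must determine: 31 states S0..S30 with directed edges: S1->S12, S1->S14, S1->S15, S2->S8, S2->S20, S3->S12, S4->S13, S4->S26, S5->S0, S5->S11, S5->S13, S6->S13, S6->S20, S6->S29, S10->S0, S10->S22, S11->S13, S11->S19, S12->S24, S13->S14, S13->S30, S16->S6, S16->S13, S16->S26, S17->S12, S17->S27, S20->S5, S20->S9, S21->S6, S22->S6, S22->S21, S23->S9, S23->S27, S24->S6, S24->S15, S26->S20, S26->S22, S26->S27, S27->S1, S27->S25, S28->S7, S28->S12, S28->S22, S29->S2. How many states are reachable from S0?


BFS from S0:
  layer 0: {S0}
Reachable set: {S0}
Count = 1

1


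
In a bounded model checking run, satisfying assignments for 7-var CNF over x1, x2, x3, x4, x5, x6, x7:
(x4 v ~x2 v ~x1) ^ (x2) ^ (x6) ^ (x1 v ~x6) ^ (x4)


CNF with 5 clauses over 7 vars (128 assignments).
An assignment satisfies CNF iff every clause has >=1 true literal.
Check each row (bits = x1,x2,x3,x4,x5,x6,x7; clause T/F shown):
  row 0 [0000000]: clauses=TFFTF -> 0
  row 1 [0000001]: clauses=TFFTF -> 0
  row 2 [0000010]: clauses=TFTFF -> 0
  row 3 [0000011]: clauses=TFTFF -> 0
  row 4 [0000100]: clauses=TFFTF -> 0
  (every remaining row is evaluated the same way; all 128 results are listed next)
Full result column, 8 rows per line (x1,x2,x3,x4 fixed per line; x5,x6,x7 runs 000..111 left to right):
  rows 0-7 [x1,x2,x3,x4=0000]: 00000000  (ones: 0)
  rows 8-15 [x1,x2,x3,x4=0001]: 00000000  (ones: 0)
  rows 16-23 [x1,x2,x3,x4=0010]: 00000000  (ones: 0)
  rows 24-31 [x1,x2,x3,x4=0011]: 00000000  (ones: 0)
  rows 32-39 [x1,x2,x3,x4=0100]: 00000000  (ones: 0)
  rows 40-47 [x1,x2,x3,x4=0101]: 00000000  (ones: 0)
  rows 48-55 [x1,x2,x3,x4=0110]: 00000000  (ones: 0)
  rows 56-63 [x1,x2,x3,x4=0111]: 00000000  (ones: 0)
  rows 64-71 [x1,x2,x3,x4=1000]: 00000000  (ones: 0)
  rows 72-79 [x1,x2,x3,x4=1001]: 00000000  (ones: 0)
  rows 80-87 [x1,x2,x3,x4=1010]: 00000000  (ones: 0)
  rows 88-95 [x1,x2,x3,x4=1011]: 00000000  (ones: 0)
  rows 96-103 [x1,x2,x3,x4=1100]: 00000000  (ones: 0)
  rows 104-111 [x1,x2,x3,x4=1101]: 00110011  (ones: 4)
  rows 112-119 [x1,x2,x3,x4=1110]: 00000000  (ones: 0)
  rows 120-127 [x1,x2,x3,x4=1111]: 00110011  (ones: 4)
Satisfying assignments = 0+0+0+0+0+0+0+0+0+0+0+0+0+4+0+4 = 8

8


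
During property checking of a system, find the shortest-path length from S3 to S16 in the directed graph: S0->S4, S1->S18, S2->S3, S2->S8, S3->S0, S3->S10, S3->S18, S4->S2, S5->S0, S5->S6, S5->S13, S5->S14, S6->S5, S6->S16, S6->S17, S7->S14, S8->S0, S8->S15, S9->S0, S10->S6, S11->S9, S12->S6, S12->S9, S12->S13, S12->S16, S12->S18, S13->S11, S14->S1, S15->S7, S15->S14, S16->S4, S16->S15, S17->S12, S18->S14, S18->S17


BFS layer-by-layer from S3:
  dist 0: {S3}
  dist 1: {S0, S10, S18}
  dist 2: {S4, S6, S14, S17}
  dist 3: {S1, S2, S5, S12, S16}
  -> S16 reached at distance 3
Shortest path length = 3

3


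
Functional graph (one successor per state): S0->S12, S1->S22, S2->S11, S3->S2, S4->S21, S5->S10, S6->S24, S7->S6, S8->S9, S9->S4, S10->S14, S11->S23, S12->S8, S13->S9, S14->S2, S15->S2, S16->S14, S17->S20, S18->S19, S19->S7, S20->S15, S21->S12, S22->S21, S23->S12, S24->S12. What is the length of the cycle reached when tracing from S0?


Trace from S0 until a state repeats:
  S0 -> S12 -> S8 -> S9 -> S4 -> S21 -> S12
S12 first seen at step 1, revisited at step 6.
Cycle length = 6 - 1 = 5

5


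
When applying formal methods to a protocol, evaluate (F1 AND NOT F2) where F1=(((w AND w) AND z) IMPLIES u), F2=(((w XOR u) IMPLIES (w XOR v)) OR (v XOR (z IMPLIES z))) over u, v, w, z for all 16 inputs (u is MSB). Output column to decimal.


F1 = (((w AND w) AND z) IMPLIES u)
F2 = (((w XOR u) IMPLIES (w XOR v)) OR (v XOR (z IMPLIES z)))
Counterexample to F1=>F2 is where F1=1 and F2=0.
Evaluate each row (bits = u,v,w,z, MSB first):
  row 0 [0000]: F1=1 F2=1 -> F1&~F2 -> 0
  row 1 [0001]: F1=1 F2=1 -> F1&~F2 -> 0
  row 2 [0010]: F1=1 F2=1 -> F1&~F2 -> 0
  row 3 [0011]: F1=0 F2=1 -> F1&~F2 -> 0
  row 4 [0100]: F1=1 F2=1 -> F1&~F2 -> 0
  row 5 [0101]: F1=1 F2=1 -> F1&~F2 -> 0
  row 6 [0110]: F1=1 F2=0 -> F1&~F2 -> 1
  row 7 [0111]: F1=0 F2=0 -> F1&~F2 -> 0
  row 8 [1000]: F1=1 F2=1 -> F1&~F2 -> 0
  row 9 [1001]: F1=1 F2=1 -> F1&~F2 -> 0
  row 10 [1010]: F1=1 F2=1 -> F1&~F2 -> 0
  row 11 [1011]: F1=1 F2=1 -> F1&~F2 -> 0
  row 12 [1100]: F1=1 F2=1 -> F1&~F2 -> 0
  row 13 [1101]: F1=1 F2=1 -> F1&~F2 -> 0
  row 14 [1110]: F1=1 F2=1 -> F1&~F2 -> 0
  row 15 [1111]: F1=1 F2=1 -> F1&~F2 -> 0
Full result column, 4 rows per line (u,v fixed per line; w,z runs 00..11 left to right):
  rows 0-3 [u,v=00]: 0000  = hex 0
  rows 4-7 [u,v=01]: 0010  = hex 2
  rows 8-11 [u,v=10]: 0000  = hex 0
  rows 12-15 [u,v=11]: 0000  = hex 0
Counterexample vector (row 0 .. row 15) = 0000001000000000
Output column grouped in 4s = 0000 0010 0000 0000 = 0x0200
Convert to decimal digit by digit (value = value*16 + digit):
  0 -> 0
  0*16 + 2 = 2
  2*16 + 0 = 32
  32*16 + 0 = 512
Decimal = 512

512


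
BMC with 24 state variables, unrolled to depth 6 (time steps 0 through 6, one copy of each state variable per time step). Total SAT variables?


BMC unrolls to depth k, creating one copy of each state var for steps 0..k.
Step count = 6 + 1 = 7 (steps 0 through 6)
Vars per step = 24
Total = 24 * 7 = 168

168


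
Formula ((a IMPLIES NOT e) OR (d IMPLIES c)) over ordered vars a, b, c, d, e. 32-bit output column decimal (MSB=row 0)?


Formula: ((a IMPLIES NOT e) OR (d IMPLIES c)) over a, b, c, d, e (32 rows)
Evaluate each row (bits = a,b,c,d,e, MSB first):
  row 0 [00000]: ((0 IMPLIES NOT 0) OR (0 IMPLIES 0)) -> 1
  row 1 [00001]: ((0 IMPLIES NOT 1) OR (0 IMPLIES 0)) -> 1
  row 2 [00010]: ((0 IMPLIES NOT 0) OR (1 IMPLIES 0)) -> 1
  row 3 [00011]: ((0 IMPLIES NOT 1) OR (1 IMPLIES 0)) -> 1
  row 4 [00100]: ((0 IMPLIES NOT 0) OR (0 IMPLIES 1)) -> 1
  row 5 [00101]: ((0 IMPLIES NOT 1) OR (0 IMPLIES 1)) -> 1
  row 6 [00110]: ((0 IMPLIES NOT 0) OR (1 IMPLIES 1)) -> 1
  row 7 [00111]: ((0 IMPLIES NOT 1) OR (1 IMPLIES 1)) -> 1
  row 8 [01000]: ((0 IMPLIES NOT 0) OR (0 IMPLIES 0)) -> 1
  row 9 [01001]: ((0 IMPLIES NOT 1) OR (0 IMPLIES 0)) -> 1
  row 10 [01010]: ((0 IMPLIES NOT 0) OR (1 IMPLIES 0)) -> 1
  row 11 [01011]: ((0 IMPLIES NOT 1) OR (1 IMPLIES 0)) -> 1
  row 12 [01100]: ((0 IMPLIES NOT 0) OR (0 IMPLIES 1)) -> 1
  row 13 [01101]: ((0 IMPLIES NOT 1) OR (0 IMPLIES 1)) -> 1
  row 14 [01110]: ((0 IMPLIES NOT 0) OR (1 IMPLIES 1)) -> 1
  row 15 [01111]: ((0 IMPLIES NOT 1) OR (1 IMPLIES 1)) -> 1
  row 16 [10000]: ((1 IMPLIES NOT 0) OR (0 IMPLIES 0)) -> 1
  row 17 [10001]: ((1 IMPLIES NOT 1) OR (0 IMPLIES 0)) -> 1
  row 18 [10010]: ((1 IMPLIES NOT 0) OR (1 IMPLIES 0)) -> 1
  row 19 [10011]: ((1 IMPLIES NOT 1) OR (1 IMPLIES 0)) -> 0
  row 20 [10100]: ((1 IMPLIES NOT 0) OR (0 IMPLIES 1)) -> 1
  row 21 [10101]: ((1 IMPLIES NOT 1) OR (0 IMPLIES 1)) -> 1
  row 22 [10110]: ((1 IMPLIES NOT 0) OR (1 IMPLIES 1)) -> 1
  row 23 [10111]: ((1 IMPLIES NOT 1) OR (1 IMPLIES 1)) -> 1
  row 24 [11000]: ((1 IMPLIES NOT 0) OR (0 IMPLIES 0)) -> 1
  row 25 [11001]: ((1 IMPLIES NOT 1) OR (0 IMPLIES 0)) -> 1
  row 26 [11010]: ((1 IMPLIES NOT 0) OR (1 IMPLIES 0)) -> 1
  row 27 [11011]: ((1 IMPLIES NOT 1) OR (1 IMPLIES 0)) -> 0
  row 28 [11100]: ((1 IMPLIES NOT 0) OR (0 IMPLIES 1)) -> 1
  row 29 [11101]: ((1 IMPLIES NOT 1) OR (0 IMPLIES 1)) -> 1
  row 30 [11110]: ((1 IMPLIES NOT 0) OR (1 IMPLIES 1)) -> 1
  row 31 [11111]: ((1 IMPLIES NOT 1) OR (1 IMPLIES 1)) -> 1
Full result column, 4 rows per line (a,b,c fixed per line; d,e runs 00..11 left to right):
  rows 0-3 [a,b,c=000]: 1111  = hex F
  rows 4-7 [a,b,c=001]: 1111  = hex F
  rows 8-11 [a,b,c=010]: 1111  = hex F
  rows 12-15 [a,b,c=011]: 1111  = hex F
  rows 16-19 [a,b,c=100]: 1110  = hex E
  rows 20-23 [a,b,c=101]: 1111  = hex F
  rows 24-27 [a,b,c=110]: 1110  = hex E
  rows 28-31 [a,b,c=111]: 1111  = hex F
Output column (row 0 .. row 31) = 11111111111111111110111111101111
Output column grouped in 4s = 1111 1111 1111 1111 1110 1111 1110 1111 = 0xFFFFEFEF
Convert to decimal digit by digit (value = value*16 + digit):
  F -> 15
  15*16 + 15 (F) = 255
  255*16 + 15 (F) = 4095
  4095*16 + 15 (F) = 65535
  65535*16 + 14 (E) = 1048574
  1048574*16 + 15 (F) = 16777199
  16777199*16 + 14 (E) = 268435198
  268435198*16 + 15 (F) = 4294963183
Decimal = 4294963183

4294963183


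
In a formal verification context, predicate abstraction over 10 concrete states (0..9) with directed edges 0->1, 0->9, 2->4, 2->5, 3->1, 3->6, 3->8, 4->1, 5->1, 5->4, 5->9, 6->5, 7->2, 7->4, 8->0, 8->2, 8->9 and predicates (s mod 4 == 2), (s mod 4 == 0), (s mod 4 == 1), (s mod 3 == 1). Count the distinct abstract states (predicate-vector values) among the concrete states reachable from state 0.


BFS from 0:
Concrete reachable: {0, 1, 9}
Abstract via predicates (s mod 4 == 2), (s mod 4 == 0), (s mod 4 == 1), (s mod 3 == 1):
  (0,0,1,0) <- {9}
  (0,0,1,1) <- {1}
  (0,1,0,0) <- {0}
Distinct abstract states = 3

3


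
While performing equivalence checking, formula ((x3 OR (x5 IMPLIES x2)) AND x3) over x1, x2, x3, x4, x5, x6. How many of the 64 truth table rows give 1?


Formula: ((x3 OR (x5 IMPLIES x2)) AND x3) over 6 vars (64 rows)
Evaluate each row (x1, x2, x3, x4, x5, x6 as bits, MSB first):
  row 0 [000000]: ((0 OR (0 IMPLIES 0)) AND 0) -> 0
  row 1 [000001]: ((0 OR (0 IMPLIES 0)) AND 0) -> 0
  row 2 [000010]: ((0 OR (1 IMPLIES 0)) AND 0) -> 0
  row 3 [000011]: ((0 OR (1 IMPLIES 0)) AND 0) -> 0
  row 4 [000100]: ((0 OR (0 IMPLIES 0)) AND 0) -> 0
  (every remaining row is evaluated the same way; all 64 results are listed next)
Full result column, 8 rows per line (x1,x2,x3 fixed per line; x4,x5,x6 runs 000..111 left to right):
  rows 0-7 [x1,x2,x3=000]: 00000000  (ones: 0)
  rows 8-15 [x1,x2,x3=001]: 11111111  (ones: 8)
  rows 16-23 [x1,x2,x3=010]: 00000000  (ones: 0)
  rows 24-31 [x1,x2,x3=011]: 11111111  (ones: 8)
  rows 32-39 [x1,x2,x3=100]: 00000000  (ones: 0)
  rows 40-47 [x1,x2,x3=101]: 11111111  (ones: 8)
  rows 48-55 [x1,x2,x3=110]: 00000000  (ones: 0)
  rows 56-63 [x1,x2,x3=111]: 11111111  (ones: 8)
Count of 1-rows = 0+8+0+8+0+8+0+8 = 32

32


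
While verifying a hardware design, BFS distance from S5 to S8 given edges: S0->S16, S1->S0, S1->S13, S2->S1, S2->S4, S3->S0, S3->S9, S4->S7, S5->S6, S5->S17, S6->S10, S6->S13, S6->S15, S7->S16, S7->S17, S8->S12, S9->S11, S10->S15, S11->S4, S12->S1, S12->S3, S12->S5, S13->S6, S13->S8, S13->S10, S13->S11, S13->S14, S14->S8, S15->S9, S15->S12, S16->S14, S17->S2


BFS layer-by-layer from S5:
  dist 0: {S5}
  dist 1: {S6, S17}
  dist 2: {S2, S10, S13, S15}
  dist 3: {S1, S4, S8, S9, S11, S12, S14}
  -> S8 reached at distance 3
Shortest path length = 3

3


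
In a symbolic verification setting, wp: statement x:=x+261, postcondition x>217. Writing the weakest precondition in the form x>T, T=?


Formula: wp(x:=E, P) = P[E/x] (substitute E for x in postcondition)
Step 1: Postcondition: x>217
Step 2: Substitute x+261 for x: x+261>217
Step 3: Solve for x: x > 217-261 = -44

-44


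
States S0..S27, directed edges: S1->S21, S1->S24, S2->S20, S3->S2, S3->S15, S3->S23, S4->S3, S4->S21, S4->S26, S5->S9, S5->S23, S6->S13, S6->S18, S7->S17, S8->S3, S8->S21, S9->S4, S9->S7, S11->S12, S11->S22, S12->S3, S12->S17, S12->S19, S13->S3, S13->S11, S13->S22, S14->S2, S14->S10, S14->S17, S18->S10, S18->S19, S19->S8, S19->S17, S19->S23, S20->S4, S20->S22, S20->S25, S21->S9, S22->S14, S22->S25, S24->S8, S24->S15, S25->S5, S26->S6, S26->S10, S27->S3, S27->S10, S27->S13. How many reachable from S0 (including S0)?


BFS from S0:
  layer 0: {S0}
Reachable set: {S0}
Count = 1

1


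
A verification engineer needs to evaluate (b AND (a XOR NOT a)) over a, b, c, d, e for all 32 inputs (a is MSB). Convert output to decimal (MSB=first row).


Formula: (b AND (a XOR NOT a)) over a, b, c, d, e (32 rows)
Evaluate each row (bits = a,b,c,d,e, MSB first):
  row 0 [00000]: (0 AND (0 XOR NOT 0)) -> 0
  row 1 [00001]: (0 AND (0 XOR NOT 0)) -> 0
  row 2 [00010]: (0 AND (0 XOR NOT 0)) -> 0
  row 3 [00011]: (0 AND (0 XOR NOT 0)) -> 0
  row 4 [00100]: (0 AND (0 XOR NOT 0)) -> 0
  row 5 [00101]: (0 AND (0 XOR NOT 0)) -> 0
  row 6 [00110]: (0 AND (0 XOR NOT 0)) -> 0
  row 7 [00111]: (0 AND (0 XOR NOT 0)) -> 0
  row 8 [01000]: (1 AND (0 XOR NOT 0)) -> 1
  row 9 [01001]: (1 AND (0 XOR NOT 0)) -> 1
  row 10 [01010]: (1 AND (0 XOR NOT 0)) -> 1
  row 11 [01011]: (1 AND (0 XOR NOT 0)) -> 1
  row 12 [01100]: (1 AND (0 XOR NOT 0)) -> 1
  row 13 [01101]: (1 AND (0 XOR NOT 0)) -> 1
  row 14 [01110]: (1 AND (0 XOR NOT 0)) -> 1
  row 15 [01111]: (1 AND (0 XOR NOT 0)) -> 1
  row 16 [10000]: (0 AND (1 XOR NOT 1)) -> 0
  row 17 [10001]: (0 AND (1 XOR NOT 1)) -> 0
  row 18 [10010]: (0 AND (1 XOR NOT 1)) -> 0
  row 19 [10011]: (0 AND (1 XOR NOT 1)) -> 0
  row 20 [10100]: (0 AND (1 XOR NOT 1)) -> 0
  row 21 [10101]: (0 AND (1 XOR NOT 1)) -> 0
  row 22 [10110]: (0 AND (1 XOR NOT 1)) -> 0
  row 23 [10111]: (0 AND (1 XOR NOT 1)) -> 0
  row 24 [11000]: (1 AND (1 XOR NOT 1)) -> 1
  row 25 [11001]: (1 AND (1 XOR NOT 1)) -> 1
  row 26 [11010]: (1 AND (1 XOR NOT 1)) -> 1
  row 27 [11011]: (1 AND (1 XOR NOT 1)) -> 1
  row 28 [11100]: (1 AND (1 XOR NOT 1)) -> 1
  row 29 [11101]: (1 AND (1 XOR NOT 1)) -> 1
  row 30 [11110]: (1 AND (1 XOR NOT 1)) -> 1
  row 31 [11111]: (1 AND (1 XOR NOT 1)) -> 1
Full result column, 4 rows per line (a,b,c fixed per line; d,e runs 00..11 left to right):
  rows 0-3 [a,b,c=000]: 0000  = hex 0
  rows 4-7 [a,b,c=001]: 0000  = hex 0
  rows 8-11 [a,b,c=010]: 1111  = hex F
  rows 12-15 [a,b,c=011]: 1111  = hex F
  rows 16-19 [a,b,c=100]: 0000  = hex 0
  rows 20-23 [a,b,c=101]: 0000  = hex 0
  rows 24-27 [a,b,c=110]: 1111  = hex F
  rows 28-31 [a,b,c=111]: 1111  = hex F
Output column (row 0 .. row 31) = 00000000111111110000000011111111
Output column grouped in 4s = 0000 0000 1111 1111 0000 0000 1111 1111 = 0x00FF00FF
Convert to decimal digit by digit (value = value*16 + digit):
  0 -> 0
  0*16 + 0 = 0
  0*16 + 15 (F) = 15
  15*16 + 15 (F) = 255
  255*16 + 0 = 4080
  4080*16 + 0 = 65280
  65280*16 + 15 (F) = 1044495
  1044495*16 + 15 (F) = 16711935
Decimal = 16711935

16711935


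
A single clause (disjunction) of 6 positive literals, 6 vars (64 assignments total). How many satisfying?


Step 1: Total=2^6=64
Step 2: Unsat when all 6 false: 2^0=1
Step 3: Sat=64-1=63

63


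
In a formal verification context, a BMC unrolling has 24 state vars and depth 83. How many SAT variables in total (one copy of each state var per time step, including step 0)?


BMC unrolls to depth k, creating one copy of each state var for steps 0..k.
Step count = 83 + 1 = 84 (steps 0 through 83)
Vars per step = 24
Total = 24 * 84 = 2016

2016


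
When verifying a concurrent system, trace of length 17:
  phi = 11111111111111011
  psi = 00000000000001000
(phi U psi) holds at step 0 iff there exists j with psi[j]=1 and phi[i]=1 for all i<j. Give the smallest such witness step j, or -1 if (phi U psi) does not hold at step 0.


(phi U psi) at 0: need smallest j with psi[j]=1 and phi[i]=1 for all i in [0,j).
Scan from step 0:
  step 0: phi=1, psi=0 -> continue
  step 1: phi=1, psi=0 -> continue
  step 2: phi=1, psi=0 -> continue
  step 3: phi=1, psi=0 -> continue
  step 13: psi=1 and phi held for [0,13) -> witness found
Witness step = 13

13


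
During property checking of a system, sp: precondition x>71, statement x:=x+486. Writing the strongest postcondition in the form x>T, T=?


Formula: sp(P, x:=E) = exists old_x. (x = E[old_x/x]) AND P[old_x/x] (old_x is the value of x before the assignment; eliminate old_x by solving x = E[old_x/x] for old_x)
Step 1: Precondition P: x>71, i.e. old_x > 71
Step 2: Assignment gives x = old_x + 486, so old_x = x - 486
Step 3: Substitute into P: x - 486 > 71
Step 4: Simplify: x > 71+486 = 557

557


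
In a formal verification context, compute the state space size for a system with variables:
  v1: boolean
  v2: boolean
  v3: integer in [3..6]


State space = product of domain sizes of all variables.
Domain sizes:
  v1 (boolean): 2
  v2 (boolean): 2
  v3 (integer in [3..6]): 4
Product = 2 * 2 * 4 = 16

16


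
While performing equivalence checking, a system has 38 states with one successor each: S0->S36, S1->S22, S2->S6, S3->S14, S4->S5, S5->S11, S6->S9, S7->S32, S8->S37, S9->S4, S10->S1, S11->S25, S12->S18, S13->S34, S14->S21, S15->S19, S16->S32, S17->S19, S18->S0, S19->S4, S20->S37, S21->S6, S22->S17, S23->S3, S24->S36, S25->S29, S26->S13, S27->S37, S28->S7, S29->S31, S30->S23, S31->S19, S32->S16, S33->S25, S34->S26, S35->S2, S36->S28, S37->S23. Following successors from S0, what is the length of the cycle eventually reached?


Trace from S0 until a state repeats:
  S0 -> S36 -> S28 -> S7 -> S32 -> S16 -> S32
S32 first seen at step 4, revisited at step 6.
Cycle length = 6 - 4 = 2

2
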